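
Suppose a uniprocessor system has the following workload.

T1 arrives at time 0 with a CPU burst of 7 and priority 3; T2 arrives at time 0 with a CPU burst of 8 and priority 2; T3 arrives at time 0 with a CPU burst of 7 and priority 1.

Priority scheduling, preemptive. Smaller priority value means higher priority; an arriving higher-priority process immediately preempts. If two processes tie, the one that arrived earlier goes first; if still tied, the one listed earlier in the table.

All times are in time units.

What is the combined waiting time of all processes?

Timeline: | T3 0-7 | T2 7-15 | T1 15-22 |
Completion: T1=22  T2=15  T3=7
Turnaround (C−A): T1=22  T2=15  T3=7
Waiting = turnaround − burst: T1=15, T2=7, T3=0
Total waiting = 15 + 7 + 0 = 22

22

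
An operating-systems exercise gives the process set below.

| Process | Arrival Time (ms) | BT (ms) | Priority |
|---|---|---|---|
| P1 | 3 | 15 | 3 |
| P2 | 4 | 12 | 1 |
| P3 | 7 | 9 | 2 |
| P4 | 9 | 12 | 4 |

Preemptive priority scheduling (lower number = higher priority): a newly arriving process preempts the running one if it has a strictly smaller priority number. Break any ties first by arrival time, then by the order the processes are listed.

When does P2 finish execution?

16

Timeline: | idle 0-3 | P1 3-4 | P2 4-16 | P3 16-25 | P1 25-39 | P4 39-51 |
Completion: P1=39  P2=16  P3=25  P4=51
Turnaround (C−A): P1=36  P2=12  P3=18  P4=42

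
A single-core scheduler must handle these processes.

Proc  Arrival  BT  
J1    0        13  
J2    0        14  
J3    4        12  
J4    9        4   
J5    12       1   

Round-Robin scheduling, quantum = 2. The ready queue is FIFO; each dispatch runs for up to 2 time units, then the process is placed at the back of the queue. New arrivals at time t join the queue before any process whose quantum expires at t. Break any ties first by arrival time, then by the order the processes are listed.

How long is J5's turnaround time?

Gantt: | J1 0-2 | J2 2-4 | J1 4-6 | J3 6-8 | J2 8-10 | J1 10-12 | J3 12-14 | J4 14-16 | J2 16-18 | J5 18-19 | J1 19-21 | J3 21-23 | J4 23-25 | J2 25-27 | J1 27-29 | J3 29-31 | J2 31-33 | J1 33-35 | J3 35-37 | J2 37-39 | J1 39-40 | J3 40-42 | J2 42-44 |
Completion: J1=40  J2=44  J3=42  J4=25  J5=19
Turnaround (C−A): J1=40  J2=44  J3=38  J4=16  J5=7
Turnaround(J5) = completion − arrival = 19 − 12 = 7

7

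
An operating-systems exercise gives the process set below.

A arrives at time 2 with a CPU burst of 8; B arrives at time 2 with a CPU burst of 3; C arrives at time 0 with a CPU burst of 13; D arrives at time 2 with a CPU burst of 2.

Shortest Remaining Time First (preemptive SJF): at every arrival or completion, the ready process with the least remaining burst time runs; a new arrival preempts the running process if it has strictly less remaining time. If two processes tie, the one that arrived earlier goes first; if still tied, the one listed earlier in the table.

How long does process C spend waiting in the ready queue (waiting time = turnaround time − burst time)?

13

Gantt: | C 0-2 | D 2-4 | B 4-7 | A 7-15 | C 15-26 |
Completion: A=15  B=7  C=26  D=4
Turnaround (C−A): A=13  B=5  C=26  D=2
Waiting(C) = turnaround − burst = 26 − 13 = 13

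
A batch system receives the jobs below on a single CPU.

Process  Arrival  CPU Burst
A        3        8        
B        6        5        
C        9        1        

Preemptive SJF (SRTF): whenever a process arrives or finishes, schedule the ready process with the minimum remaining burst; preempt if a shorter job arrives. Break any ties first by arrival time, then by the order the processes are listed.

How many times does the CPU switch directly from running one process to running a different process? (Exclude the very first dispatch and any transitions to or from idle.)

3

Timeline: | idle 0-3 | A 3-9 | C 9-10 | A 10-12 | B 12-17 |
Completion: A=12  B=17  C=10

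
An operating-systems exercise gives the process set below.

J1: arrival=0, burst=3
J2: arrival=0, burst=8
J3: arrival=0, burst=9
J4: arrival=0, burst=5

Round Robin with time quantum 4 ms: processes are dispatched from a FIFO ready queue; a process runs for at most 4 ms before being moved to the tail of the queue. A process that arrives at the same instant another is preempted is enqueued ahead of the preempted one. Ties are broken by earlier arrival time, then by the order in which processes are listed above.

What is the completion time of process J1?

3

Timeline: | J1 0-3 | J2 3-7 | J3 7-11 | J4 11-15 | J2 15-19 | J3 19-23 | J4 23-24 | J3 24-25 |
Completion: J1=3  J2=19  J3=25  J4=24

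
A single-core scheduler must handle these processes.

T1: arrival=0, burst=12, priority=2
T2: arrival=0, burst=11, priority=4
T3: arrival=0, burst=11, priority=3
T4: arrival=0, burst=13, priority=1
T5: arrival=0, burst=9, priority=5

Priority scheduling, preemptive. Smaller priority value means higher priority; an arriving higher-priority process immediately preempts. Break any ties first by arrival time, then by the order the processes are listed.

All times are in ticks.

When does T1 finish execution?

Gantt: | T4 0-13 | T1 13-25 | T3 25-36 | T2 36-47 | T5 47-56 |
Completion: T1=25  T2=47  T3=36  T4=13  T5=56
Turnaround (C−A): T1=25  T2=47  T3=36  T4=13  T5=56

25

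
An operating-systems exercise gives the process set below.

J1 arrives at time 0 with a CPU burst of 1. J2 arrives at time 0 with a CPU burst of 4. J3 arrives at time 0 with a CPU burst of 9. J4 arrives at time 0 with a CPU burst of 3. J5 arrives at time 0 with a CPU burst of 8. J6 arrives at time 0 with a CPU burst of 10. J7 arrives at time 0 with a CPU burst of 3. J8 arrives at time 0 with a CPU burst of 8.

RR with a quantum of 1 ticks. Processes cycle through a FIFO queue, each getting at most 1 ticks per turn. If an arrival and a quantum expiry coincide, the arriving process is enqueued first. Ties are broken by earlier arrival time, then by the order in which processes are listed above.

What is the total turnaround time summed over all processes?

Schedule: | J1 0-1 | J2 1-2 | J3 2-3 | J4 3-4 | J5 4-5 | J6 5-6 | J7 6-7 | J8 7-8 | J2 8-9 | J3 9-10 | J4 10-11 | J5 11-12 | J6 12-13 | J7 13-14 | J8 14-15 | J2 15-16 | J3 16-17 | J4 17-18 | J5 18-19 | J6 19-20 | J7 20-21 | J8 21-22 | J2 22-23 | J3 23-24 | J5 24-25 | J6 25-26 | J8 26-27 | J3 27-28 | J5 28-29 | J6 29-30 | J8 30-31 | J3 31-32 | J5 32-33 | J6 33-34 | J8 34-35 | J3 35-36 | J5 36-37 | J6 37-38 | J8 38-39 | J3 39-40 | J5 40-41 | J6 41-42 | J8 42-43 | J3 43-44 | J6 44-46 |
Completion: J1=1  J2=23  J3=44  J4=18  J5=41  J6=46  J7=21  J8=43
Turnaround = completion − arrival: J1=1, J2=23, J3=44, J4=18, J5=41, J6=46, J7=21, J8=43
Total turnaround = 1 + 23 + 44 + 18 + 41 + 46 + 21 + 43 = 237

237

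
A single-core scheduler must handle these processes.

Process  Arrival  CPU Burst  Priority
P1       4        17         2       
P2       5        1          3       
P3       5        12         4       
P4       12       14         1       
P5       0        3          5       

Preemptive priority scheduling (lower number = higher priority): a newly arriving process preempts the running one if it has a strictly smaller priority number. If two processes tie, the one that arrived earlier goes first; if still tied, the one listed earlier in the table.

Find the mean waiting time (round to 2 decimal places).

Gantt: | P5 0-3 | idle 3-4 | P1 4-12 | P4 12-26 | P1 26-35 | P2 35-36 | P3 36-48 |
Completion: P1=35  P2=36  P3=48  P4=26  P5=3
Waiting times: P1=14, P2=30, P3=31, P4=0, P5=0
Average waiting = (14+30+31+0+0) / 5 = 75/5 = 15.00

15.00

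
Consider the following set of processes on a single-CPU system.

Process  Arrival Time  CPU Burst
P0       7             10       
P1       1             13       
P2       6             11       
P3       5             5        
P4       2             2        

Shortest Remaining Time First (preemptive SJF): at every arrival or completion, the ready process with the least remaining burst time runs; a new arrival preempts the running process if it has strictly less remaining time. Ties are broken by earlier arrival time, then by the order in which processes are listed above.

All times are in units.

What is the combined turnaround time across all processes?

86

Schedule: | idle 0-1 | P1 1-2 | P4 2-4 | P1 4-5 | P3 5-10 | P0 10-20 | P1 20-31 | P2 31-42 |
Completion: P0=20  P1=31  P2=42  P3=10  P4=4
Turnaround = completion − arrival: P0=13, P1=30, P2=36, P3=5, P4=2
Total turnaround = 13 + 30 + 36 + 5 + 2 = 86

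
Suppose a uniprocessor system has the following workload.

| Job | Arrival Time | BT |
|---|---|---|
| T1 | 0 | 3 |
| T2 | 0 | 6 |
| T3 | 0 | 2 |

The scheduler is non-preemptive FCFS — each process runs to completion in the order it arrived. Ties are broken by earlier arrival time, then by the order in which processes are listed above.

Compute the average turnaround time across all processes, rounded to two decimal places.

Gantt: | T1 0-3 | T2 3-9 | T3 9-11 |
Completion: T1=3  T2=9  T3=11
Turnaround times: T1=3, T2=9, T3=11
Average turnaround = (3+9+11) / 3 = 23/3 = 7.67

7.67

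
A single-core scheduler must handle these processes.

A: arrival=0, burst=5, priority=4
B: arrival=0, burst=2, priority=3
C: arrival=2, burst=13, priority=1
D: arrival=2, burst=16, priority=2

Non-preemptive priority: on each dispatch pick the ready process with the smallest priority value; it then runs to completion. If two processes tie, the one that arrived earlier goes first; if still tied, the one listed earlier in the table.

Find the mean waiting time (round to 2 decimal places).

Timeline: | B 0-2 | C 2-15 | D 15-31 | A 31-36 |
Completion: A=36  B=2  C=15  D=31
Turnaround (C−A): A=36  B=2  C=13  D=29
Waiting times: A=31, B=0, C=0, D=13
Average waiting = (31+0+0+13) / 4 = 44/4 = 11.00

11.00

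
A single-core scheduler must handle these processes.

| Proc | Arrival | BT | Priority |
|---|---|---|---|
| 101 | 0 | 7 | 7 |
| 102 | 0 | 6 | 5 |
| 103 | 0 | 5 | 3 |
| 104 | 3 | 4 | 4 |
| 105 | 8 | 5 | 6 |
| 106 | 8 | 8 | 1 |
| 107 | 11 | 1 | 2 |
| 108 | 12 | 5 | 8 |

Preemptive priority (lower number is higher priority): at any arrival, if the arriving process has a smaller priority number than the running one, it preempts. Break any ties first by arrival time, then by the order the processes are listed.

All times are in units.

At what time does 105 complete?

29

Gantt: | 103 0-5 | 104 5-8 | 106 8-16 | 107 16-17 | 104 17-18 | 102 18-24 | 105 24-29 | 101 29-36 | 108 36-41 |
Completion: 101=36  102=24  103=5  104=18  105=29  106=16  107=17  108=41
Turnaround (C−A): 101=36  102=24  103=5  104=15  105=21  106=8  107=6  108=29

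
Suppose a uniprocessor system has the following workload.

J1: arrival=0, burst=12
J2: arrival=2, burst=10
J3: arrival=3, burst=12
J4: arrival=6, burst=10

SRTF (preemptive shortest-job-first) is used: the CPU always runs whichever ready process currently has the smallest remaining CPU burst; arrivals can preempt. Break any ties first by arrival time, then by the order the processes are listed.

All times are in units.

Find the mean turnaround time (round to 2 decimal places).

24.75

Schedule: | J1 0-12 | J2 12-22 | J4 22-32 | J3 32-44 |
Completion: J1=12  J2=22  J3=44  J4=32
Turnaround (C−A): J1=12  J2=20  J3=41  J4=26
Turnaround times: J1=12, J2=20, J3=41, J4=26
Average turnaround = (12+20+41+26) / 4 = 99/4 = 24.75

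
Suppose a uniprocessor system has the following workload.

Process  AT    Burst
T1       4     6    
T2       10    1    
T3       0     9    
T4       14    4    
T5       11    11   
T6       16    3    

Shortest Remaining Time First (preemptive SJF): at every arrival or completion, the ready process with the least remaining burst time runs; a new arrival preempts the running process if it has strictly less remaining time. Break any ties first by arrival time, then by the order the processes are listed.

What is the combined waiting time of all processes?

Schedule: | T3 0-9 | T1 9-10 | T2 10-11 | T1 11-16 | T6 16-19 | T4 19-23 | T5 23-34 |
Completion: T1=16  T2=11  T3=9  T4=23  T5=34  T6=19
Turnaround (C−A): T1=12  T2=1  T3=9  T4=9  T5=23  T6=3
Waiting = turnaround − burst: T1=6, T2=0, T3=0, T4=5, T5=12, T6=0
Total waiting = 6 + 0 + 0 + 5 + 12 + 0 = 23

23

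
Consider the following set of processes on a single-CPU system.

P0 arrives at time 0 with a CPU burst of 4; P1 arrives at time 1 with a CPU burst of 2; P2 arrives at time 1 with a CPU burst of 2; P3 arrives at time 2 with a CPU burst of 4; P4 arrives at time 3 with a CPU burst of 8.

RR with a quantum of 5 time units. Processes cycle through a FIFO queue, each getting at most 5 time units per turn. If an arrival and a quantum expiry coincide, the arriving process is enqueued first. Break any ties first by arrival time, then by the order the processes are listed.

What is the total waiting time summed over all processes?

23

Gantt: | P0 0-4 | P1 4-6 | P2 6-8 | P3 8-12 | P4 12-20 |
Completion: P0=4  P1=6  P2=8  P3=12  P4=20
Waiting = turnaround − burst: P0=0, P1=3, P2=5, P3=6, P4=9
Total waiting = 0 + 3 + 5 + 6 + 9 = 23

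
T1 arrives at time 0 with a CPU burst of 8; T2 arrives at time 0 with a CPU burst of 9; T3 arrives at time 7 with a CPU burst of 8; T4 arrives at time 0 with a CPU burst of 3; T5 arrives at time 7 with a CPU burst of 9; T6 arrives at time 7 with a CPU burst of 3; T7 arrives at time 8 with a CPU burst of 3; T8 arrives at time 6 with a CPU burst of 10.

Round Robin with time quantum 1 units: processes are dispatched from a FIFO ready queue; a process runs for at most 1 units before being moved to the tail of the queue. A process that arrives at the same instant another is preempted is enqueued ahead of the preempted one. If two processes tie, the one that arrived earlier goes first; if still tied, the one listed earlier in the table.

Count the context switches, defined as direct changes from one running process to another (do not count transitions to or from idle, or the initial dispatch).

52

Schedule: | T1 0-1 | T2 1-2 | T4 2-3 | T1 3-4 | T2 4-5 | T4 5-6 | T1 6-7 | T2 7-8 | T8 8-9 | T4 9-10 | T3 10-11 | T5 11-12 | T6 12-13 | T1 13-14 | T7 14-15 | T2 15-16 | T8 16-17 | T3 17-18 | T5 18-19 | T6 19-20 | T1 20-21 | T7 21-22 | T2 22-23 | T8 23-24 | T3 24-25 | T5 25-26 | T6 26-27 | T1 27-28 | T7 28-29 | T2 29-30 | T8 30-31 | T3 31-32 | T5 32-33 | T1 33-34 | T2 34-35 | T8 35-36 | T3 36-37 | T5 37-38 | T1 38-39 | T2 39-40 | T8 40-41 | T3 41-42 | T5 42-43 | T2 43-44 | T8 44-45 | T3 45-46 | T5 46-47 | T8 47-48 | T3 48-49 | T5 49-50 | T8 50-51 | T5 51-52 | T8 52-53 |
Completion: T1=39  T2=44  T3=49  T4=10  T5=52  T6=27  T7=29  T8=53
Turnaround (C−A): T1=39  T2=44  T3=42  T4=10  T5=45  T6=20  T7=21  T8=47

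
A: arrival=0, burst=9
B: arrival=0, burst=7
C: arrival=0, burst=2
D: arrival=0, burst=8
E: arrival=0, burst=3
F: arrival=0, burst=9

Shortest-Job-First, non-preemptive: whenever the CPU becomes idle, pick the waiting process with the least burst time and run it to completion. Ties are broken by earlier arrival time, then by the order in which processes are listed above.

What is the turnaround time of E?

5

Gantt: | C 0-2 | E 2-5 | B 5-12 | D 12-20 | A 20-29 | F 29-38 |
Completion: A=29  B=12  C=2  D=20  E=5  F=38
Turnaround (C−A): A=29  B=12  C=2  D=20  E=5  F=38
Turnaround(E) = completion − arrival = 5 − 0 = 5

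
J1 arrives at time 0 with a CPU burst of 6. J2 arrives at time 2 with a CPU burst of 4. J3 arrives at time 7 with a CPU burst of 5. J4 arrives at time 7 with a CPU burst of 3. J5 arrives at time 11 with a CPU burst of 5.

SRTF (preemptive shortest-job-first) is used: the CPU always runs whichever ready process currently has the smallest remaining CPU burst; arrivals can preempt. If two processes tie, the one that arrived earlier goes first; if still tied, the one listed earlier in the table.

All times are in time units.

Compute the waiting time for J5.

7

Gantt: | J1 0-6 | J2 6-10 | J4 10-13 | J3 13-18 | J5 18-23 |
Completion: J1=6  J2=10  J3=18  J4=13  J5=23
Waiting(J5) = turnaround − burst = 12 − 5 = 7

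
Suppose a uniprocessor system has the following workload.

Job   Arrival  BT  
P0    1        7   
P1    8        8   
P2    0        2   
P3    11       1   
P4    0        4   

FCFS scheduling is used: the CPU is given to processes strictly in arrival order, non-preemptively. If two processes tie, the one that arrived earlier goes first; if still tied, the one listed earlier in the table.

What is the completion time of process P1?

Schedule: | P2 0-2 | P4 2-6 | P0 6-13 | P1 13-21 | P3 21-22 |
Completion: P0=13  P1=21  P2=2  P3=22  P4=6

21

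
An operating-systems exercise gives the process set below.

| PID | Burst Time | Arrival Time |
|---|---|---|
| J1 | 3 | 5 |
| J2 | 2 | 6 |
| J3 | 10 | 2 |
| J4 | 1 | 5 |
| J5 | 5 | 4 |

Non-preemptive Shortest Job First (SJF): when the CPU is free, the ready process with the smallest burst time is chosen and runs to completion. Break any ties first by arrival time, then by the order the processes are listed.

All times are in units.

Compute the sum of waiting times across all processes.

38

Gantt: | idle 0-2 | J3 2-12 | J4 12-13 | J2 13-15 | J1 15-18 | J5 18-23 |
Completion: J1=18  J2=15  J3=12  J4=13  J5=23
Waiting = turnaround − burst: J1=10, J2=7, J3=0, J4=7, J5=14
Total waiting = 10 + 7 + 0 + 7 + 14 = 38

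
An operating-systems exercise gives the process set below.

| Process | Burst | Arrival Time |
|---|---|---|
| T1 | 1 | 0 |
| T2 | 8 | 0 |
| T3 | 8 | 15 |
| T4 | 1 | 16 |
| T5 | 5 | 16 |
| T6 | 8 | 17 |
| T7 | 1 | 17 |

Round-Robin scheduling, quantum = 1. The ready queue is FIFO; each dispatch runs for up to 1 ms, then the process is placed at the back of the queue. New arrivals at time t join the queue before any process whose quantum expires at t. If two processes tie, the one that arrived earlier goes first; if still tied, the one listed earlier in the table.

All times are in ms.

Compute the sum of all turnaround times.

72

Timeline: | T1 0-1 | T2 1-9 | idle 9-15 | T3 15-16 | T4 16-17 | T5 17-18 | T3 18-19 | T6 19-20 | T7 20-21 | T5 21-22 | T3 22-23 | T6 23-24 | T5 24-25 | T3 25-26 | T6 26-27 | T5 27-28 | T3 28-29 | T6 29-30 | T5 30-31 | T3 31-32 | T6 32-33 | T3 33-34 | T6 34-35 | T3 35-36 | T6 36-38 |
Completion: T1=1  T2=9  T3=36  T4=17  T5=31  T6=38  T7=21
Turnaround (C−A): T1=1  T2=9  T3=21  T4=1  T5=15  T6=21  T7=4
Turnaround = completion − arrival: T1=1, T2=9, T3=21, T4=1, T5=15, T6=21, T7=4
Total turnaround = 1 + 9 + 21 + 1 + 15 + 21 + 4 = 72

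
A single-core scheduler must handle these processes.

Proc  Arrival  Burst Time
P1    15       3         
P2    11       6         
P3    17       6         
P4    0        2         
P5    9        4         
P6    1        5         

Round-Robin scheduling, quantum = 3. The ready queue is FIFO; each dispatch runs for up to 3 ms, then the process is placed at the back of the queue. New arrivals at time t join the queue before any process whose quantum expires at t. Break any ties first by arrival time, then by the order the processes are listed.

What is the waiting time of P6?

Gantt: | P4 0-2 | P6 2-7 | idle 7-9 | P5 9-12 | P2 12-15 | P5 15-16 | P1 16-19 | P2 19-22 | P3 22-28 |
Completion: P1=19  P2=22  P3=28  P4=2  P5=16  P6=7
Turnaround (C−A): P1=4  P2=11  P3=11  P4=2  P5=7  P6=6
Waiting(P6) = turnaround − burst = 6 − 5 = 1

1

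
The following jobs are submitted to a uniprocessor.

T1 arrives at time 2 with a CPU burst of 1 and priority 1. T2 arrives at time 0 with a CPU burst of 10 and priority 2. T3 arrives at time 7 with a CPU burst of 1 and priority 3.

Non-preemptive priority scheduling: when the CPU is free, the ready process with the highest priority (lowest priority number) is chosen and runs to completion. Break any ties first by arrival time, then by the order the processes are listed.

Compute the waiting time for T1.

8

Gantt: | T2 0-10 | T1 10-11 | T3 11-12 |
Completion: T1=11  T2=10  T3=12
Turnaround (C−A): T1=9  T2=10  T3=5
Waiting(T1) = turnaround − burst = 9 − 1 = 8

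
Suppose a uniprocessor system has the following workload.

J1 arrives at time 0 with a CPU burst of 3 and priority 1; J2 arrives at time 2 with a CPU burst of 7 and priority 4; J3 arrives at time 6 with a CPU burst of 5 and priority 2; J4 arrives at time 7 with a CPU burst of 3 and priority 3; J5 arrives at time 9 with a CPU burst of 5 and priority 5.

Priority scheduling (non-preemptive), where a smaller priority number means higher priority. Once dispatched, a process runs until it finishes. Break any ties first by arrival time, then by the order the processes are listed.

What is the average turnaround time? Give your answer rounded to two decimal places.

9.00

Gantt: | J1 0-3 | J2 3-10 | J3 10-15 | J4 15-18 | J5 18-23 |
Completion: J1=3  J2=10  J3=15  J4=18  J5=23
Turnaround (C−A): J1=3  J2=8  J3=9  J4=11  J5=14
Turnaround times: J1=3, J2=8, J3=9, J4=11, J5=14
Average turnaround = (3+8+9+11+14) / 5 = 45/5 = 9.00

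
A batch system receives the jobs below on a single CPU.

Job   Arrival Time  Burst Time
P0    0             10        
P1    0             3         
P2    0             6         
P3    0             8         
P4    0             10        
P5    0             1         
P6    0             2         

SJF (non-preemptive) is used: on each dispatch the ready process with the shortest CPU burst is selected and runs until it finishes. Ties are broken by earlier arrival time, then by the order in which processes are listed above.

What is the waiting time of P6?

Gantt: | P5 0-1 | P6 1-3 | P1 3-6 | P2 6-12 | P3 12-20 | P0 20-30 | P4 30-40 |
Completion: P0=30  P1=6  P2=12  P3=20  P4=40  P5=1  P6=3
Waiting(P6) = turnaround − burst = 3 − 2 = 1

1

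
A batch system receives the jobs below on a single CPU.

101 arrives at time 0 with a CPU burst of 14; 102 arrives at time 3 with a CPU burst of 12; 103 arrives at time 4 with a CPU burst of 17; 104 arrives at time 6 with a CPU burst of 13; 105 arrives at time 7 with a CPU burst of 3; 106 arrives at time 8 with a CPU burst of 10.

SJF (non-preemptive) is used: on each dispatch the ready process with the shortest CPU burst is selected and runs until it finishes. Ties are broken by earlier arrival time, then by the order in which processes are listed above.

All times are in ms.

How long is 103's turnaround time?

65

Timeline: | 101 0-14 | 105 14-17 | 106 17-27 | 102 27-39 | 104 39-52 | 103 52-69 |
Completion: 101=14  102=39  103=69  104=52  105=17  106=27
Turnaround(103) = completion − arrival = 69 − 4 = 65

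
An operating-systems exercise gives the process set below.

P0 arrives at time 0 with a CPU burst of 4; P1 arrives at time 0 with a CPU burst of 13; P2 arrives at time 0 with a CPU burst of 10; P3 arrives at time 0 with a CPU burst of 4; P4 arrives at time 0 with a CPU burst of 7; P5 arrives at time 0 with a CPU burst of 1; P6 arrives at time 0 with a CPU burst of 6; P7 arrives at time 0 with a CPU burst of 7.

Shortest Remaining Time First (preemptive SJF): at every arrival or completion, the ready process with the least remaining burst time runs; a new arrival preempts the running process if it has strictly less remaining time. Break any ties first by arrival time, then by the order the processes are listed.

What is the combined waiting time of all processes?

120

Schedule: | P5 0-1 | P0 1-5 | P3 5-9 | P6 9-15 | P4 15-22 | P7 22-29 | P2 29-39 | P1 39-52 |
Completion: P0=5  P1=52  P2=39  P3=9  P4=22  P5=1  P6=15  P7=29
Turnaround (C−A): P0=5  P1=52  P2=39  P3=9  P4=22  P5=1  P6=15  P7=29
Waiting = turnaround − burst: P0=1, P1=39, P2=29, P3=5, P4=15, P5=0, P6=9, P7=22
Total waiting = 1 + 39 + 29 + 5 + 15 + 0 + 9 + 22 = 120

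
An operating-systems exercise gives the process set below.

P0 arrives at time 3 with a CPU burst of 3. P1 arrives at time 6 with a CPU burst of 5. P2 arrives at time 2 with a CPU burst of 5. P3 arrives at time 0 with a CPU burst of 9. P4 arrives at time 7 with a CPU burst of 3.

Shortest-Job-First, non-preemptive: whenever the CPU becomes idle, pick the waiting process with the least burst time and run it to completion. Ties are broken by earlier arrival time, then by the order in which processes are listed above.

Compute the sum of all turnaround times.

Gantt: | P3 0-9 | P0 9-12 | P4 12-15 | P2 15-20 | P1 20-25 |
Completion: P0=12  P1=25  P2=20  P3=9  P4=15
Turnaround (C−A): P0=9  P1=19  P2=18  P3=9  P4=8
Turnaround = completion − arrival: P0=9, P1=19, P2=18, P3=9, P4=8
Total turnaround = 9 + 19 + 18 + 9 + 8 = 63

63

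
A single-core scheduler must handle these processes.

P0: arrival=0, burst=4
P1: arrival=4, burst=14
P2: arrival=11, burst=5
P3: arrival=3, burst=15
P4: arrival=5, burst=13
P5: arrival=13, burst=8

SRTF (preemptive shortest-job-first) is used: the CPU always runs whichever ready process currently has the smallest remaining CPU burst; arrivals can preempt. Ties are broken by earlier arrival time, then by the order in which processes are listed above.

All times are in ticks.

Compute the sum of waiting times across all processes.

82

Gantt: | P0 0-4 | P1 4-11 | P2 11-16 | P1 16-23 | P5 23-31 | P4 31-44 | P3 44-59 |
Completion: P0=4  P1=23  P2=16  P3=59  P4=44  P5=31
Turnaround (C−A): P0=4  P1=19  P2=5  P3=56  P4=39  P5=18
Waiting = turnaround − burst: P0=0, P1=5, P2=0, P3=41, P4=26, P5=10
Total waiting = 0 + 5 + 0 + 41 + 26 + 10 = 82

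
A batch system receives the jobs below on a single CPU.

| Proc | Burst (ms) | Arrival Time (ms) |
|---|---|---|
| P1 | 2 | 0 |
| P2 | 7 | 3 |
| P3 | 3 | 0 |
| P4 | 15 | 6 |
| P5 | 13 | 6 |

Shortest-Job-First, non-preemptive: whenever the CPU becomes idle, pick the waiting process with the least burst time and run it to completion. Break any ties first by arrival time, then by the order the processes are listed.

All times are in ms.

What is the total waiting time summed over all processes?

Gantt: | P1 0-2 | P3 2-5 | P2 5-12 | P5 12-25 | P4 25-40 |
Completion: P1=2  P2=12  P3=5  P4=40  P5=25
Turnaround (C−A): P1=2  P2=9  P3=5  P4=34  P5=19
Waiting = turnaround − burst: P1=0, P2=2, P3=2, P4=19, P5=6
Total waiting = 0 + 2 + 2 + 19 + 6 = 29

29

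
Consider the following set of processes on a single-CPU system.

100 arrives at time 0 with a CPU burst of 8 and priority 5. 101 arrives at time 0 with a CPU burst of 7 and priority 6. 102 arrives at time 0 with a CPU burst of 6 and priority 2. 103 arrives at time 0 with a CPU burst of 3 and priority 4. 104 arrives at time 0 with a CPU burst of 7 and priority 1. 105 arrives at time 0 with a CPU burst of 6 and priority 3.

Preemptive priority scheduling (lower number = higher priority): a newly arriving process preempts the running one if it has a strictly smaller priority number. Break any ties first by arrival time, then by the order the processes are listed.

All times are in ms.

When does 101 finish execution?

Timeline: | 104 0-7 | 102 7-13 | 105 13-19 | 103 19-22 | 100 22-30 | 101 30-37 |
Completion: 100=30  101=37  102=13  103=22  104=7  105=19

37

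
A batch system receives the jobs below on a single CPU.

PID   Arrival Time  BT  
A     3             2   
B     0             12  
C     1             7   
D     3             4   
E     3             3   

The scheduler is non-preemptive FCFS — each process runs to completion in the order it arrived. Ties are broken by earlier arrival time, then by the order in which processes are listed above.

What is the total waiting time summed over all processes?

Timeline: | B 0-12 | C 12-19 | A 19-21 | D 21-25 | E 25-28 |
Completion: A=21  B=12  C=19  D=25  E=28
Turnaround (C−A): A=18  B=12  C=18  D=22  E=25
Waiting = turnaround − burst: A=16, B=0, C=11, D=18, E=22
Total waiting = 16 + 0 + 11 + 18 + 22 = 67

67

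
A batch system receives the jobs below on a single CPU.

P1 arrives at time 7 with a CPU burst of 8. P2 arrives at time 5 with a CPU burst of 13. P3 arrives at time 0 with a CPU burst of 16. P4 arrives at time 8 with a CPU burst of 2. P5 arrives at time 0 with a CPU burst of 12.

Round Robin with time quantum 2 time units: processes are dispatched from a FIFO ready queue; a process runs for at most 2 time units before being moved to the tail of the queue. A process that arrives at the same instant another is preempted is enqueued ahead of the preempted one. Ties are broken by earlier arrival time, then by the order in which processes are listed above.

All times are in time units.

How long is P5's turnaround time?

Schedule: | P3 0-2 | P5 2-4 | P3 4-6 | P5 6-8 | P2 8-10 | P3 10-12 | P1 12-14 | P4 14-16 | P5 16-18 | P2 18-20 | P3 20-22 | P1 22-24 | P5 24-26 | P2 26-28 | P3 28-30 | P1 30-32 | P5 32-34 | P2 34-36 | P3 36-38 | P1 38-40 | P5 40-42 | P2 42-44 | P3 44-46 | P2 46-48 | P3 48-50 | P2 50-51 |
Completion: P1=40  P2=51  P3=50  P4=16  P5=42
Turnaround(P5) = completion − arrival = 42 − 0 = 42

42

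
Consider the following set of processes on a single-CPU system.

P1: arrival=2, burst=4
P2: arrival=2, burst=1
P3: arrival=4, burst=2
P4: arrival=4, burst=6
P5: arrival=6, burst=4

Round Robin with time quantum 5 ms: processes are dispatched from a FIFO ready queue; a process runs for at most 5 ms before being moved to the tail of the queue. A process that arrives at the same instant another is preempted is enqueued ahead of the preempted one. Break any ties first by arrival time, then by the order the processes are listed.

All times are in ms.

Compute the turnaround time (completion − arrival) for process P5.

Gantt: | idle 0-2 | P1 2-6 | P2 6-7 | P3 7-9 | P4 9-14 | P5 14-18 | P4 18-19 |
Completion: P1=6  P2=7  P3=9  P4=19  P5=18
Turnaround(P5) = completion − arrival = 18 − 6 = 12

12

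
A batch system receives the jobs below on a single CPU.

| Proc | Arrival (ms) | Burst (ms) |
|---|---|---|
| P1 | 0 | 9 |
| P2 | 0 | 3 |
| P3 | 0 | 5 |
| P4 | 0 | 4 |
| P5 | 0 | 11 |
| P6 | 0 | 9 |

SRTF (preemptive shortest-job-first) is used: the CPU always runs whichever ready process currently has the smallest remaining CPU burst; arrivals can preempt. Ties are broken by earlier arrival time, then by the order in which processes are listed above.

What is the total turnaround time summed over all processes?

Schedule: | P2 0-3 | P4 3-7 | P3 7-12 | P1 12-21 | P6 21-30 | P5 30-41 |
Completion: P1=21  P2=3  P3=12  P4=7  P5=41  P6=30
Turnaround (C−A): P1=21  P2=3  P3=12  P4=7  P5=41  P6=30
Turnaround = completion − arrival: P1=21, P2=3, P3=12, P4=7, P5=41, P6=30
Total turnaround = 21 + 3 + 12 + 7 + 41 + 30 = 114

114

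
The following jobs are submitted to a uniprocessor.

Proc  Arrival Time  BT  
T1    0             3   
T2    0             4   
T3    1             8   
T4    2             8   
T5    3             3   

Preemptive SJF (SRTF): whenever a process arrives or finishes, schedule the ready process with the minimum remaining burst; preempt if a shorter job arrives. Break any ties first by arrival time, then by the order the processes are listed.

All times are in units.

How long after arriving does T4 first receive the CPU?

Gantt: | T1 0-3 | T5 3-6 | T2 6-10 | T3 10-18 | T4 18-26 |
Completion: T1=3  T2=10  T3=18  T4=26  T5=6
Turnaround (C−A): T1=3  T2=10  T3=17  T4=24  T5=3
Response(T4) = first start − arrival = 18 − 2 = 16

16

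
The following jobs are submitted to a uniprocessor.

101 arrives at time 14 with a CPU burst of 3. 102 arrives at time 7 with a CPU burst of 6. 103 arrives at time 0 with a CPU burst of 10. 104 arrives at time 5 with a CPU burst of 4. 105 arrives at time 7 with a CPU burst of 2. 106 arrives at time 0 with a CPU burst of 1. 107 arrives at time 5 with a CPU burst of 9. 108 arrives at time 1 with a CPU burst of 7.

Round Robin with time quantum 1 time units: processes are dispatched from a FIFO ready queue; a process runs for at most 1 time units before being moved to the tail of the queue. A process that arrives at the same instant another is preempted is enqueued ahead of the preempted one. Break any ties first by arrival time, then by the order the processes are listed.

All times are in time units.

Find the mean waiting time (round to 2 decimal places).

18.50

Schedule: | 103 0-1 | 106 1-2 | 108 2-3 | 103 3-4 | 108 4-5 | 103 5-6 | 104 6-7 | 107 7-8 | 108 8-9 | 103 9-10 | 102 10-11 | 105 11-12 | 104 12-13 | 107 13-14 | 108 14-15 | 103 15-16 | 102 16-17 | 105 17-18 | 104 18-19 | 101 19-20 | 107 20-21 | 108 21-22 | 103 22-23 | 102 23-24 | 104 24-25 | 101 25-26 | 107 26-27 | 108 27-28 | 103 28-29 | 102 29-30 | 101 30-31 | 107 31-32 | 108 32-33 | 103 33-34 | 102 34-35 | 107 35-36 | 103 36-37 | 102 37-38 | 107 38-39 | 103 39-40 | 107 40-42 |
Completion: 101=31  102=38  103=40  104=25  105=18  106=2  107=42  108=33
Turnaround (C−A): 101=17  102=31  103=40  104=20  105=11  106=2  107=37  108=32
Waiting times: 101=14, 102=25, 103=30, 104=16, 105=9, 106=1, 107=28, 108=25
Average waiting = (14+25+30+16+9+1+28+25) / 8 = 148/8 = 18.50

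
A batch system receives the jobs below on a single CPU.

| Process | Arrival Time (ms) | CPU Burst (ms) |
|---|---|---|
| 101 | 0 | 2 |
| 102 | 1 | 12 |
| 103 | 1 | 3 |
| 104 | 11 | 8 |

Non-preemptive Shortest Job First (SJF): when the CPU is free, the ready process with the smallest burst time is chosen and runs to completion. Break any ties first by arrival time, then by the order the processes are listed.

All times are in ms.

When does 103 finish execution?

Timeline: | 101 0-2 | 103 2-5 | 102 5-17 | 104 17-25 |
Completion: 101=2  102=17  103=5  104=25
Turnaround (C−A): 101=2  102=16  103=4  104=14

5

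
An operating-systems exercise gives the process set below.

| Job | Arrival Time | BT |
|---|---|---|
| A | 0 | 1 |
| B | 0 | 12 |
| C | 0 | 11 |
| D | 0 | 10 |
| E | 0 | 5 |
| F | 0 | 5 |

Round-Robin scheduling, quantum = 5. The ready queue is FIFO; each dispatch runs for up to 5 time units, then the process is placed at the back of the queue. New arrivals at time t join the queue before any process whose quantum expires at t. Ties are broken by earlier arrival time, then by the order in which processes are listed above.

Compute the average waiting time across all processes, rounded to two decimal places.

Gantt: | A 0-1 | B 1-6 | C 6-11 | D 11-16 | E 16-21 | F 21-26 | B 26-31 | C 31-36 | D 36-41 | B 41-43 | C 43-44 |
Completion: A=1  B=43  C=44  D=41  E=21  F=26
Turnaround (C−A): A=1  B=43  C=44  D=41  E=21  F=26
Waiting times: A=0, B=31, C=33, D=31, E=16, F=21
Average waiting = (0+31+33+31+16+21) / 6 = 132/6 = 22.00

22.00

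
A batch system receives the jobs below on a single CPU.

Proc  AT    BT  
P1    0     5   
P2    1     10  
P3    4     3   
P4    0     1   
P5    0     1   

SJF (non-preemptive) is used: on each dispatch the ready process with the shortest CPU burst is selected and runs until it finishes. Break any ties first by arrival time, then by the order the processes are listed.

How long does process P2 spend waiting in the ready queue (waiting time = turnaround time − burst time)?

9

Gantt: | P4 0-1 | P5 1-2 | P1 2-7 | P3 7-10 | P2 10-20 |
Completion: P1=7  P2=20  P3=10  P4=1  P5=2
Turnaround (C−A): P1=7  P2=19  P3=6  P4=1  P5=2
Waiting(P2) = turnaround − burst = 19 − 10 = 9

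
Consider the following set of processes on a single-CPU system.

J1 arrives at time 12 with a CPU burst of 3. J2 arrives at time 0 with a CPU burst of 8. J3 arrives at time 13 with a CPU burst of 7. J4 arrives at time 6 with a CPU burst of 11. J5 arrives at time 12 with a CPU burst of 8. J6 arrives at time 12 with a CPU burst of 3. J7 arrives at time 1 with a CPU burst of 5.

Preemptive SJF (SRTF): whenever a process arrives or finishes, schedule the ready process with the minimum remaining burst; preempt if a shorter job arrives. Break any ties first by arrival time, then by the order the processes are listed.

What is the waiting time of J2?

5

Timeline: | J2 0-1 | J7 1-6 | J2 6-13 | J1 13-16 | J6 16-19 | J3 19-26 | J5 26-34 | J4 34-45 |
Completion: J1=16  J2=13  J3=26  J4=45  J5=34  J6=19  J7=6
Turnaround (C−A): J1=4  J2=13  J3=13  J4=39  J5=22  J6=7  J7=5
Waiting(J2) = turnaround − burst = 13 − 8 = 5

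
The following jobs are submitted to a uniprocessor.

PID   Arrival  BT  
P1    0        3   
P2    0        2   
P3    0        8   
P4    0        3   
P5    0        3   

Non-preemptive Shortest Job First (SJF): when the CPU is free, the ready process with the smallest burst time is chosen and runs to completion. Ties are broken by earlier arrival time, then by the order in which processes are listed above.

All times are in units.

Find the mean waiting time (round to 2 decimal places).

5.20

Timeline: | P2 0-2 | P1 2-5 | P4 5-8 | P5 8-11 | P3 11-19 |
Completion: P1=5  P2=2  P3=19  P4=8  P5=11
Waiting times: P1=2, P2=0, P3=11, P4=5, P5=8
Average waiting = (2+0+11+5+8) / 5 = 26/5 = 5.20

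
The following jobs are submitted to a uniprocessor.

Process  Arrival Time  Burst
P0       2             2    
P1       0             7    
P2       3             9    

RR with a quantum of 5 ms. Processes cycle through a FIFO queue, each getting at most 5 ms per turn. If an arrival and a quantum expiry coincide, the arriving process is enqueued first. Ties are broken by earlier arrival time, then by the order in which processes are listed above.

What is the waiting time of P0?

Timeline: | P1 0-5 | P0 5-7 | P2 7-12 | P1 12-14 | P2 14-18 |
Completion: P0=7  P1=14  P2=18
Turnaround (C−A): P0=5  P1=14  P2=15
Waiting(P0) = turnaround − burst = 5 − 2 = 3

3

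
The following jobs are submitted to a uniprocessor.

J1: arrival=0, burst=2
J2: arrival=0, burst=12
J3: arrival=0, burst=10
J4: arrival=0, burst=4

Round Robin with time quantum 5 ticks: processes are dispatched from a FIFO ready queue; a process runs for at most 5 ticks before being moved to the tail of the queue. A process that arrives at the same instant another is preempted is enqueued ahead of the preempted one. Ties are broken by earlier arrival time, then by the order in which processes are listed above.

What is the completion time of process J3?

26

Schedule: | J1 0-2 | J2 2-7 | J3 7-12 | J4 12-16 | J2 16-21 | J3 21-26 | J2 26-28 |
Completion: J1=2  J2=28  J3=26  J4=16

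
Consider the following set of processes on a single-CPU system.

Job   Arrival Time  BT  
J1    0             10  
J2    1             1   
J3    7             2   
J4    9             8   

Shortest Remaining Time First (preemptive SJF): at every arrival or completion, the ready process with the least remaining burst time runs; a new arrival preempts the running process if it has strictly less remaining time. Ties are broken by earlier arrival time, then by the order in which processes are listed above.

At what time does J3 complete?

9

Gantt: | J1 0-1 | J2 1-2 | J1 2-7 | J3 7-9 | J1 9-13 | J4 13-21 |
Completion: J1=13  J2=2  J3=9  J4=21
Turnaround (C−A): J1=13  J2=1  J3=2  J4=12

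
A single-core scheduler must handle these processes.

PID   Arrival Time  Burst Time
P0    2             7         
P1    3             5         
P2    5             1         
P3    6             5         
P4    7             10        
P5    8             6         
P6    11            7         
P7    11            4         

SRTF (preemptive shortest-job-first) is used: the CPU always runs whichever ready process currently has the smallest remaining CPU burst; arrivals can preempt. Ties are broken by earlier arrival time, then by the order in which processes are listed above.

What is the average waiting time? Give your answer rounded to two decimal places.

10.88

Timeline: | idle 0-2 | P0 2-3 | P1 3-5 | P2 5-6 | P1 6-9 | P3 9-14 | P7 14-18 | P0 18-24 | P5 24-30 | P6 30-37 | P4 37-47 |
Completion: P0=24  P1=9  P2=6  P3=14  P4=47  P5=30  P6=37  P7=18
Turnaround (C−A): P0=22  P1=6  P2=1  P3=8  P4=40  P5=22  P6=26  P7=7
Waiting times: P0=15, P1=1, P2=0, P3=3, P4=30, P5=16, P6=19, P7=3
Average waiting = (15+1+0+3+30+16+19+3) / 8 = 87/8 = 10.88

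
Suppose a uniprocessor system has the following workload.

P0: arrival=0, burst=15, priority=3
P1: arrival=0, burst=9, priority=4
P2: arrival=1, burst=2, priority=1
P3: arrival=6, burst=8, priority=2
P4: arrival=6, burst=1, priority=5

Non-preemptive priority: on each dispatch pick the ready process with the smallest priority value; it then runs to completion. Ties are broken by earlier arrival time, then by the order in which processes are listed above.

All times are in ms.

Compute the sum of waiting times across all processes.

78

Gantt: | P0 0-15 | P2 15-17 | P3 17-25 | P1 25-34 | P4 34-35 |
Completion: P0=15  P1=34  P2=17  P3=25  P4=35
Waiting = turnaround − burst: P0=0, P1=25, P2=14, P3=11, P4=28
Total waiting = 0 + 25 + 14 + 11 + 28 = 78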